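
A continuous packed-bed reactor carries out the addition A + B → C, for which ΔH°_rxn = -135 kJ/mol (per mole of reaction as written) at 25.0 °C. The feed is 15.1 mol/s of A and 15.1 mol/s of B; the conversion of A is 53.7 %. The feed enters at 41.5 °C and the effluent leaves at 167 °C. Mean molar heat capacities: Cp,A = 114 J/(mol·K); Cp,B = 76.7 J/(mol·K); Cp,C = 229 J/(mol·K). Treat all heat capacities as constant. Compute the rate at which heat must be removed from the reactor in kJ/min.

Q_out = 41400 kJ/min

Extent of reaction ξ = 0.537 × 15.1 = 8.1087 mol/s
Reaction term: ξ·ΔH°_rxn = 8.1087 × -135 = -1094.7 kJ/s
Sensible, feed 41.5→25 °C: -47.513 kJ/s
Outlet flows (mol/s): A 6.9913, B 6.9913, C 8.1087
Sensible, products 25→167 °C: 453 kJ/s
Q = ΔH = -689.19 kJ/s = -689.19 kW
Heat removed = 41351 kJ/min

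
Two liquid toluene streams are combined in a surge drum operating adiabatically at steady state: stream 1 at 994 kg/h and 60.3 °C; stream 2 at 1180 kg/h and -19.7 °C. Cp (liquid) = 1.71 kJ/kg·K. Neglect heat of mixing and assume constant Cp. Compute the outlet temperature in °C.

Adiabatic, steady state ⇒ Σ ṁᵢCp,ᵢ(T_out − Tᵢ) = 0
T_out = Σ ṁᵢCp,ᵢTᵢ / Σ ṁᵢCp,ᵢ
      = 62744 / 3717.5 = 16.878 °C

T_out = 16.9 °C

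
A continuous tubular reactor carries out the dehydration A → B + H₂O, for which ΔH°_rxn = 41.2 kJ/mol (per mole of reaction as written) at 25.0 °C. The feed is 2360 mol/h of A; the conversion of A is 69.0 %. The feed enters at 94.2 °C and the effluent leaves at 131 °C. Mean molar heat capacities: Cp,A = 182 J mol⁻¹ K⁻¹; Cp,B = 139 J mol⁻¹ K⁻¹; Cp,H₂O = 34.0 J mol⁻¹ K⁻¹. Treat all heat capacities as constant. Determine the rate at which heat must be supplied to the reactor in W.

Q_in = 22600 W

Extent of reaction ξ = 0.690 × 2360 = 1628.4 mol/h
Reaction term: ξ·ΔH°_rxn = 1628.4 × 41.2 = 67090 kJ/h
Sensible, feed 94.2→25 °C: -29723 kJ/h
Outlet flows (mol/h): A 731.6, B 1628.4, H₂O 1628.4
Sensible, products 25→131 °C: 43976 kJ/h
Q = ΔH = 81343 kJ/h = 22.595 kW
Heat supplied = 22595 W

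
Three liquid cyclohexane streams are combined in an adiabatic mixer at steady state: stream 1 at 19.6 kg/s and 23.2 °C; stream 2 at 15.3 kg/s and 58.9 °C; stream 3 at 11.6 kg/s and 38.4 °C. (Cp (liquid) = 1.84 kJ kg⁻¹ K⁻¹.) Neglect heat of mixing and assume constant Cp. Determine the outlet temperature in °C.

Adiabatic, steady state ⇒ Σ ṁᵢCp,ᵢ(T_out − Tᵢ) = 0
Σ ṁᵢCp,ᵢTᵢ = 19.6×1.84×23.2 + 15.3×1.84×58.9 + 11.6×1.84×38.4 = 3314.4
Σ ṁᵢCp,ᵢ = 19.6×1.84 + 15.3×1.84 + 11.6×1.84 = 85.56
T_out = 3314.4 / 85.56 = 38.738 °C

T_out = 38.7 °C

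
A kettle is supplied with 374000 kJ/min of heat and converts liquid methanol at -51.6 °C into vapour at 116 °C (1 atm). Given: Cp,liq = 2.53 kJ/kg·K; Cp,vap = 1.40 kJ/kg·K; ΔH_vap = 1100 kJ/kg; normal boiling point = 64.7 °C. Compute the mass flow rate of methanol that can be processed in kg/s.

ṁ = 4.25 kg/s

Δh = 2.53×(64.7−-51.6) + 1100 + 1.40×(116−64.7) = 1466.1 kJ/kg
Q = 374000 kJ/min = 6233.3 kJ/s = 6233.3 kJ/s
ṁ = Q/Δh = 6233.3 / 1466.1 = 4.2518 kg/s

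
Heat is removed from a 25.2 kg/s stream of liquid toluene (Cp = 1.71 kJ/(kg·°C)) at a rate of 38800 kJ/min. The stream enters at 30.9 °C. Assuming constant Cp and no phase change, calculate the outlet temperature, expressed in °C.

T_out = 15.9 °C

Q = 38800 kJ/min = 646.67 kJ/s
ΔT = Q/(ṁ·Cp) = 646.67/(25.2×1.71) = 15.007 K
T_out = 30.9 − 15.007 = 15.893 °C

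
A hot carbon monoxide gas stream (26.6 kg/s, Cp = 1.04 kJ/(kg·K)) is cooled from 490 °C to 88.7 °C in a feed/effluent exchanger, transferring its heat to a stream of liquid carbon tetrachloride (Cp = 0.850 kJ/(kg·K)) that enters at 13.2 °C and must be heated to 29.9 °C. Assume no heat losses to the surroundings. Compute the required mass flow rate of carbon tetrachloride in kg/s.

ṁ_c = 782 kg/s

Heat released by hot stream: Q = 26.6 × 1.04 × (490 − 88.7) = 11102 kJ/s
Energy balance on cold side (adiabatic exchanger): Q = ṁ_c·Cp_c·(T_c,out − T_c,in)
ṁ_c = 11102 / [0.850 × (29.9 − 13.2)] = 782.08 kg/s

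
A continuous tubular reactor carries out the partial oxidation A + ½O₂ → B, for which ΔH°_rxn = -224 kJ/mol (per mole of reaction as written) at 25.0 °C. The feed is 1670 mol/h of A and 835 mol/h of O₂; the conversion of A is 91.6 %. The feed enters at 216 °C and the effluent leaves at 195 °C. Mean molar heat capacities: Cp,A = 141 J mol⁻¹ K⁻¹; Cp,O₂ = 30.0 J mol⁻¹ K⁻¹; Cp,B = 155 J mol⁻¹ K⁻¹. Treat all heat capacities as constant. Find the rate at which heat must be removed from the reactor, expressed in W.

Extent of reaction ξ = 0.916 × 1670 = 1529.7 mol/h
Reaction term: ξ·ΔH°_rxn = 1529.7 × -224 = -342660 kJ/h
Sensible, feed 216→25 °C: -49759 kJ/h
Outlet flows (mol/h): A 140.28, O₂ 70.14, B 1529.7
Sensible, products 25→195 °C: 44028 kJ/h
Q = ΔH = -348390 kJ/h = -96.775 kW
Heat removed = 96775 W

Q_out = 96800 W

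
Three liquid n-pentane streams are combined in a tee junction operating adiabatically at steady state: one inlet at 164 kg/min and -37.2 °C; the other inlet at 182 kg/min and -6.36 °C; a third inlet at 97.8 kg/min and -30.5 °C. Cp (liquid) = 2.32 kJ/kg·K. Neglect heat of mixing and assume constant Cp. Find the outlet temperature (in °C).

T_out = -23.1 °C

No heat crosses the boundary, so H_out = H_in.
Σ ṁᵢCp,ᵢTᵢ = 164×2.32×-37.2 + 182×2.32×-6.36 + 97.8×2.32×-30.5 = -23760
Σ ṁᵢCp,ᵢ = 164×2.32 + 182×2.32 + 97.8×2.32 = 1029.6
T_out = -23760 / 1029.6 = -23.076 °C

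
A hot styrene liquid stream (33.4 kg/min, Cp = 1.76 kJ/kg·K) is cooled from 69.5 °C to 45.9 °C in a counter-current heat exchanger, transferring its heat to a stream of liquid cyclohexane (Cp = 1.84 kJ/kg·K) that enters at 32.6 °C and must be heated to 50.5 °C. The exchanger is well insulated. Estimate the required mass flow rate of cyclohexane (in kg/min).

Heat released by hot stream: Q = 33.4 × 1.76 × (69.5 − 45.9) = 1387.3 kJ/min
Energy balance on cold side (adiabatic exchanger): Q = ṁ_c·Cp_c·(T_c,out − T_c,in)
ṁ_c = 1387.3 / [1.84 × (50.5 − 32.6)] = 42.121 kg/min

ṁ_c = 42.1 kg/min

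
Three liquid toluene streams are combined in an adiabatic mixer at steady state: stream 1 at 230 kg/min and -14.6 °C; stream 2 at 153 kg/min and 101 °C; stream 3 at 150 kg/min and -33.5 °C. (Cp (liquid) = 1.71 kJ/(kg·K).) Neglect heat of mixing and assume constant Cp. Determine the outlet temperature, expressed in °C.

T_out = 13.3 °C

No heat crosses the boundary, so H_out = H_in.
T_out = Σ ṁᵢCp,ᵢTᵢ / Σ ṁᵢCp,ᵢ
      = 12090 / 911.43 = 13.265 °C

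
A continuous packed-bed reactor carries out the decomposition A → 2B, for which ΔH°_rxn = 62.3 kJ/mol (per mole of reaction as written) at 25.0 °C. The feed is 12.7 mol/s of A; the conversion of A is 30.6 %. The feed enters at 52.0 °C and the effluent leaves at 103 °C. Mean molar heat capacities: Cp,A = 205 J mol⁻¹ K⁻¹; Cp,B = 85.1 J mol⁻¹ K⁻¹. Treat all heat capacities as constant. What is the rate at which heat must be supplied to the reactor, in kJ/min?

Extent of reaction ξ = 0.306 × 12.7 = 3.8862 mol/s
Reaction term: ξ·ΔH°_rxn = 3.8862 × 62.3 = 242.11 kJ/s
Sensible, feed 52.0→25 °C: -70.294 kJ/s
Outlet flows (mol/s): A 8.8138, B 7.7724
Sensible, products 25→103 °C: 192.52 kJ/s
Q = ΔH = 364.34 kJ/s = 364.34 kW
Heat supplied = 21860 kJ/min

Q_in = 21900 kJ/min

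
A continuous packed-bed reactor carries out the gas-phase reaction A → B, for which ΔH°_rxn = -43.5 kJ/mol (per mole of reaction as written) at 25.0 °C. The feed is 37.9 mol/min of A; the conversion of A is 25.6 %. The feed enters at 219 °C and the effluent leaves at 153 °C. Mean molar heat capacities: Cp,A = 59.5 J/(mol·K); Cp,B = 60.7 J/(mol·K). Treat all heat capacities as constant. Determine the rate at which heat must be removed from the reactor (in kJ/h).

Q_out = 34200 kJ/h

Extent of reaction ξ = 0.256 × 37.9 = 9.7024 mol/min
Reaction term: ξ·ΔH°_rxn = 9.7024 × -43.5 = -422.05 kJ/min
Sensible, feed 219→25 °C: -437.48 kJ/min
Outlet flows (mol/min): A 28.198, B 9.7024
Sensible, products 25→153 °C: 290.14 kJ/min
Q = ΔH = -569.4 kJ/min = -9.49 kW
Heat removed = 34164 kJ/h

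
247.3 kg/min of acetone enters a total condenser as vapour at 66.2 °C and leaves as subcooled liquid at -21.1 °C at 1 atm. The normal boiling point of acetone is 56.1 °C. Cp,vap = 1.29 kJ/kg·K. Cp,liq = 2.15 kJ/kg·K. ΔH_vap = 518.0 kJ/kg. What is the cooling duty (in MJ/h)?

Q_c = 10300 MJ/h

vapour 66.2→56.1 °C: -13.029 kJ/kg
condensation at 56.1 °C: -518 kJ/kg
liquid 56.1→-21.1 °C: -165.98 kJ/kg
Δh = -13.029 + -518 + -165.98 = -697.01 kJ/kg
Q = ṁ·Δh = 247.3 kg/min × -697.01 kJ/kg = -172370 kJ/min
|Q| = 2872.8 kW = 10342 MJ/h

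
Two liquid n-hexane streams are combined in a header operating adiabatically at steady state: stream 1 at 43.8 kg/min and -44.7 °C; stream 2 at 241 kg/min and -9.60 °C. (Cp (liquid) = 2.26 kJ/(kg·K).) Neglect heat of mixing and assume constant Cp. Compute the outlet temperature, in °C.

Energy balance with Q = 0: Σ ṁᵢCp,ᵢ(T_out − Tᵢ) = 0
T_out = Σ ṁᵢCp,ᵢTᵢ / Σ ṁᵢCp,ᵢ
      = -9653.5 / 643.65 = -14.998 °C

T_out = -15.0 °C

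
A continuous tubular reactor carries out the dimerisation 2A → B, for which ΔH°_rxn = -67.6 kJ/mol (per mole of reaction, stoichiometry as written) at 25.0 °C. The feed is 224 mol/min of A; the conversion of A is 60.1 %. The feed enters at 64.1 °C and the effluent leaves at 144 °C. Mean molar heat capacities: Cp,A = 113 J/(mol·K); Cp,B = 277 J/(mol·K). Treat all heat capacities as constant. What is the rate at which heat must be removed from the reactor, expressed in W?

Q_out = 35300 W

Extent of reaction ξ = 0.601 × 224 / 2 = 67.312 mol/min
Reaction term: ξ·ΔH°_rxn = 67.312 × -67.6 = -4550.3 kJ/min
Sensible, feed 64.1→25 °C: -989.7 kJ/min
Outlet flows (mol/min): A 89.376, B 67.312
Sensible, products 25→144 °C: 3420.6 kJ/min
Q = ΔH = -2119.3 kJ/min = -35.322 kW
Heat removed = 35322 W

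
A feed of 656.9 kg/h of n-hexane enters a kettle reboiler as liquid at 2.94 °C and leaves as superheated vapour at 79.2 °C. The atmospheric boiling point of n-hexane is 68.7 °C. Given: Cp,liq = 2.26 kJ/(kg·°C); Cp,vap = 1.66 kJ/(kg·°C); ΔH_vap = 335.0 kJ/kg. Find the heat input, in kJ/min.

liquid 2.94→68.7 °C: 148.62 kJ/kg
vaporisation at 68.7 °C: 335 kJ/kg
vapour 68.7→79.2 °C: 17.43 kJ/kg
Δh = 148.62 + 335 + 17.43 = 501.05 kJ/kg
Q = ṁ·Δh = 656.9 kg/h × 501.05 kJ/kg = 329140 kJ/h
|Q| = 91.427 kW = 5485.6 kJ/min

Q = 5490 kJ/min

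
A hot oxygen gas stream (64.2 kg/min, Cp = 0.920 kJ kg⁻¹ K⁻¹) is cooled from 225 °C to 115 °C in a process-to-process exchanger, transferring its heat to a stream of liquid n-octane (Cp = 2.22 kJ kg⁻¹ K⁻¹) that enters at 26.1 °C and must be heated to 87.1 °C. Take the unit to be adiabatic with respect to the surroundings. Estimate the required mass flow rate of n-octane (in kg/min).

Heat released by hot stream: Q = 64.2 × 0.920 × (225 − 115) = 6497 kJ/min
Energy balance on cold side (adiabatic exchanger): Q = ṁ_c·Cp_c·(T_c,out − T_c,in)
ṁ_c = 6497 / [2.22 × (87.1 − 26.1)] = 47.977 kg/min

ṁ_c = 48.0 kg/min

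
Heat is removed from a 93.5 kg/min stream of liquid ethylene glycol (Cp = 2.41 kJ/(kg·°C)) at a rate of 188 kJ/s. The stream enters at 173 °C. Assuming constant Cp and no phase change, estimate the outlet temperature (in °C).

T_out = 123 °C

Q = 188 kJ/s = 11280 kJ/min
ΔT = Q/(ṁ·Cp) = 11280/(93.5×2.41) = 50.059 K
T_out = 173 − 50.059 = 122.94 °C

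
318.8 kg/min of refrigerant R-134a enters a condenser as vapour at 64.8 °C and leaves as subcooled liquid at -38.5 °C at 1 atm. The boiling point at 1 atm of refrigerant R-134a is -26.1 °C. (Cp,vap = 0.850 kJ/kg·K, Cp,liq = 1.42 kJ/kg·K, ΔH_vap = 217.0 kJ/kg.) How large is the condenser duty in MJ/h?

Q_c = 5970 MJ/h

vapour 64.8→-26.1 °C: -77.265 kJ/kg
condensation at -26.1 °C: -217 kJ/kg
liquid -26.1→-38.5 °C: -17.608 kJ/kg
Δh = -77.265 + -217 + -17.608 = -311.87 kJ/kg
Q = ṁ·Δh = 318.8 kg/min × -311.87 kJ/kg = -99425 kJ/min
|Q| = 1657.1 kW = 5965.5 MJ/h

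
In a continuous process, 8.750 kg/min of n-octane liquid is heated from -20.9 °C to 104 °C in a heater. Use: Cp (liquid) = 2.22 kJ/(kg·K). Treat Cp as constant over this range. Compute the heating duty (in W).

Q = ṁ·Cp·ΔT = 8.750 × 2.22 × (104 − -20.9) = 2426.2 kJ/min
Converting: 2426.2 / 60 s = 40.436 kW
Heating duty = 40436 W

Q = 40400 W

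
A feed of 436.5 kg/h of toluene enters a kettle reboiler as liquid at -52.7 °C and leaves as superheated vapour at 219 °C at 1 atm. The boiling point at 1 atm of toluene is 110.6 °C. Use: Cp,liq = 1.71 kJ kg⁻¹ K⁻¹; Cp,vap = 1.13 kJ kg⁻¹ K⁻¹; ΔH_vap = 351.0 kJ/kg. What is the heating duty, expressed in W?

Q = 91300 W

liquid -52.7→110.6 °C: 279.24 kJ/kg
vaporisation at 110.6 °C: 351 kJ/kg
vapour 110.6→219 °C: 122.49 kJ/kg
Δh = 279.24 + 351 + 122.49 = 752.74 kJ/kg
Q = ṁ·Δh = 436.5 kg/h × 752.74 kJ/kg = 328570 kJ/h
|Q| = 91.269 kW = 91269 W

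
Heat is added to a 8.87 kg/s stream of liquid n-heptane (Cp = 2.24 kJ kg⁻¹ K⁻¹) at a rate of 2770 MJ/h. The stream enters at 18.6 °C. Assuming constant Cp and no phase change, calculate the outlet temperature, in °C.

T_out = 57.3 °C

Q = 2770 MJ/h = 769.44 kJ/s
ΔT = Q/(ṁ·Cp) = 769.44/(8.87×2.24) = 38.726 K
T_out = 18.6 + 38.726 = 57.326 °C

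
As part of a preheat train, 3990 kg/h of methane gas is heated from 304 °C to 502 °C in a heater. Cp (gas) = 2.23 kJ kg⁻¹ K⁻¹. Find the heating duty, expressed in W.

Q = 489000 W

Q = ṁ·Cp·ΔT = 3990 × 2.23 × (502 − 304) = 1.7617e+06 kJ/h
Converting: 1.7617e+06 / 3600 s = 489.37 kW
Heating duty = 489370 W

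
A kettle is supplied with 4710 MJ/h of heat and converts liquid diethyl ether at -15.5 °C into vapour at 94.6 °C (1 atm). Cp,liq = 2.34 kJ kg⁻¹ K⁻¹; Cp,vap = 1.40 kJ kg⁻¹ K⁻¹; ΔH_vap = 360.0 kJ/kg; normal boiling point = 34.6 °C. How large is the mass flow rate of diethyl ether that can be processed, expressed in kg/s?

Δh = 2.34×(34.6−-15.5) + 360.0 + 1.40×(94.6−34.6) = 561.23 kJ/kg
Q = 4710 MJ/h = 1308.3 kJ/s = 1308.3 kJ/s
ṁ = Q/Δh = 1308.3 / 561.23 = 2.3312 kg/s

ṁ = 2.33 kg/s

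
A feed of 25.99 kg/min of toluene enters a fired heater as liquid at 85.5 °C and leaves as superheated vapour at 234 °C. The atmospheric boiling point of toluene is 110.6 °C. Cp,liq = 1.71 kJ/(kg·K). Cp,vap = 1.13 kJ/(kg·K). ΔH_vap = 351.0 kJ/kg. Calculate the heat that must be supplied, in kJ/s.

Q = 231 kJ/s

liquid 85.5→110.6 °C: 42.921 kJ/kg
vaporisation at 110.6 °C: 351 kJ/kg
vapour 110.6→234 °C: 139.44 kJ/kg
Δh = 42.921 + 351 + 139.44 = 533.36 kJ/kg
Q = ṁ·Δh = 25.99 kg/min × 533.36 kJ/kg = 13862 kJ/min
|Q| = 231.04 kW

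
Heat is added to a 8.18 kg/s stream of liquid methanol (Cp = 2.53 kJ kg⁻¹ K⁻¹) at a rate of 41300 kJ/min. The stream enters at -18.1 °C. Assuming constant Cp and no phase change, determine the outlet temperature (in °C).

Q = 41300 kJ/min = 688.33 kJ/s
ΔT = Q/(ṁ·Cp) = 688.33/(8.18×2.53) = 33.26 K
T_out = -18.1 + 33.26 = 15.16 °C

T_out = 15.2 °C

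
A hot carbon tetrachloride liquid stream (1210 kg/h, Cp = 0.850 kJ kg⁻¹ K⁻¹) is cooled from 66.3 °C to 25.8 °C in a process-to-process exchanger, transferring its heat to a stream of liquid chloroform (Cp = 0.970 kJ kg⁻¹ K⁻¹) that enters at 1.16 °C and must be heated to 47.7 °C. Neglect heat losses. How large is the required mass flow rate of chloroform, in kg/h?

ṁ_c = 923 kg/h

Heat released by hot stream: Q = 1210 × 0.850 × (66.3 − 25.8) = 41654 kJ/h
Energy balance on cold side (adiabatic exchanger): Q = ṁ_c·Cp_c·(T_c,out − T_c,in)
ṁ_c = 41654 / [0.970 × (47.7 − 1.16)] = 922.7 kg/h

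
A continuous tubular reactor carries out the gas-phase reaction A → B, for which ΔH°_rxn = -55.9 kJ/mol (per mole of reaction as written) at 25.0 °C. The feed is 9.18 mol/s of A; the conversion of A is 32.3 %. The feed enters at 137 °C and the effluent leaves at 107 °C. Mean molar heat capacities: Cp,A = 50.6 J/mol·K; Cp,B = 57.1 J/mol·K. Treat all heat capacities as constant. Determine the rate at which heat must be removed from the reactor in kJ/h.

Q_out = 641000 kJ/h

Extent of reaction ξ = 0.323 × 9.18 = 2.9651 mol/s
Reaction term: ξ·ΔH°_rxn = 2.9651 × -55.9 = -165.75 kJ/s
Sensible, feed 137→25 °C: -52.025 kJ/s
Outlet flows (mol/s): A 6.2149, B 2.9651
Sensible, products 25→107 °C: 39.67 kJ/s
Q = ΔH = -178.11 kJ/s = -178.11 kW
Heat removed = 641180 kJ/h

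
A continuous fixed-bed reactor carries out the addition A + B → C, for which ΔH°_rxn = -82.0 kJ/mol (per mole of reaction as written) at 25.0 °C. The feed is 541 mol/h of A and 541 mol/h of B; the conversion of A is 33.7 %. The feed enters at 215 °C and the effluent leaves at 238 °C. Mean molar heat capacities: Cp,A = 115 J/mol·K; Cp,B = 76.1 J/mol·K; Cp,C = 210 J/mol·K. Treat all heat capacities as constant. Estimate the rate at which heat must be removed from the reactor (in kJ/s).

Q_out = 3.29 kJ/s

Extent of reaction ξ = 0.337 × 541 = 182.32 mol/h
Reaction term: ξ·ΔH°_rxn = 182.32 × -82.0 = -14950 kJ/h
Sensible, feed 215→25 °C: -19643 kJ/h
Outlet flows (mol/h): A 358.68, B 358.68, C 182.32
Sensible, products 25→238 °C: 22755 kJ/h
Q = ΔH = -11838 kJ/h = -3.2884 kW
Heat removed = 3.2884 kJ/s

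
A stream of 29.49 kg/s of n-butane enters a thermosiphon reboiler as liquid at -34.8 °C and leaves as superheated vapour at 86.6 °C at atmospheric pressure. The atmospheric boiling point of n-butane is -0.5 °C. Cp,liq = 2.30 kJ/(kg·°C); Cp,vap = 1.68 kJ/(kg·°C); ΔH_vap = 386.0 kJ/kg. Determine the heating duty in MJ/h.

Q = 64900 MJ/h

liquid -34.8→-0.5 °C: 78.89 kJ/kg
vaporisation at -0.5 °C: 386 kJ/kg
vapour -0.5→86.6 °C: 146.33 kJ/kg
Δh = 78.89 + 386 + 146.33 = 611.22 kJ/kg
Q = ṁ·Δh = 29.49 kg/s × 611.22 kJ/kg = 18025 kJ/s
|Q| = 18025 kW = 64889 MJ/h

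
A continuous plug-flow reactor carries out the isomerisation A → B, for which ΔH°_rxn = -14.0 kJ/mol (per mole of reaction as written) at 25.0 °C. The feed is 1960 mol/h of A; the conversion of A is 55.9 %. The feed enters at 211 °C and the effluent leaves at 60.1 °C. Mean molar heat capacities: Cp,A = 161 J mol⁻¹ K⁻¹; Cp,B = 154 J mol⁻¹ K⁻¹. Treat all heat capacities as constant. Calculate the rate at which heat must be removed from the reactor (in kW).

Q_out = 17.6 kW

Extent of reaction ξ = 0.559 × 1960 = 1095.6 mol/h
Reaction term: ξ·ΔH°_rxn = 1095.6 × -14.0 = -15339 kJ/h
Sensible, feed 211→25 °C: -58694 kJ/h
Outlet flows (mol/h): A 864.36, B 1095.6
Sensible, products 25→60.1 °C: 10807 kJ/h
Q = ΔH = -63226 kJ/h = -17.563 kW
Heat removed = 17.563 kW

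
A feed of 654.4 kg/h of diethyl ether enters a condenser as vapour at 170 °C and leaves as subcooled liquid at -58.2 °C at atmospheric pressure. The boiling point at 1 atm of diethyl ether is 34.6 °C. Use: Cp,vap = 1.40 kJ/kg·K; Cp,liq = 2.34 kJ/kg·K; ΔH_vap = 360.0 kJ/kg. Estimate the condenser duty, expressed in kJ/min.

vapour 170→34.6 °C: -189.56 kJ/kg
condensation at 34.6 °C: -360 kJ/kg
liquid 34.6→-58.2 °C: -217.15 kJ/kg
Δh = -189.56 + -360 + -217.15 = -766.71 kJ/kg
Q = ṁ·Δh = 654.4 kg/h × -766.71 kJ/kg = -501740 kJ/h
|Q| = 139.37 kW = 8362.3 kJ/min

Q_c = 8360 kJ/min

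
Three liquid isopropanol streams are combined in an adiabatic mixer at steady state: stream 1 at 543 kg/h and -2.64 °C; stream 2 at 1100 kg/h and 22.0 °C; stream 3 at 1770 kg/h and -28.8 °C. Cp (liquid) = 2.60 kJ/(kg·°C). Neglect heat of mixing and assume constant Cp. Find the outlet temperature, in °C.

T_out = -8.27 °C

Energy balance with Q = 0: Σ ṁᵢCp,ᵢ(T_out − Tᵢ) = 0
T_out = Σ ṁᵢCp,ᵢTᵢ / Σ ṁᵢCp,ᵢ
      = -73345 / 8873.8 = -8.2653 °C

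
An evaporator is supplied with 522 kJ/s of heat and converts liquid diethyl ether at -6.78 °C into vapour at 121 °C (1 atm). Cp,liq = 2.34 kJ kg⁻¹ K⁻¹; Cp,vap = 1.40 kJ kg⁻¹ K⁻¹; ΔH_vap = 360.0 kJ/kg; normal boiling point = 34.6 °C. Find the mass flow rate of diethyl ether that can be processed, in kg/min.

ṁ = 54.2 kg/min

Δh = 2.34×(34.6−-6.78) + 360.0 + 1.40×(121−34.6) = 577.79 kJ/kg
Q = 522 kJ/s = 522 kJ/s = 31320 kJ/min
ṁ = Q/Δh = 31320 / 577.79 = 54.207 kg/min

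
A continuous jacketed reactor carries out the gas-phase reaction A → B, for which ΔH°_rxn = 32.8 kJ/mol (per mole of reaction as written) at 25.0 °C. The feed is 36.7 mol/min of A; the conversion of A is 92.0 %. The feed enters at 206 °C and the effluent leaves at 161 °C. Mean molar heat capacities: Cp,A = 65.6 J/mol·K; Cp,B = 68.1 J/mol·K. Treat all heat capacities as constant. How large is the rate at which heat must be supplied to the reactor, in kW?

Q_in = 16.8 kW

Extent of reaction ξ = 0.920 × 36.7 = 33.764 mol/min
Reaction term: ξ·ΔH°_rxn = 33.764 × 32.8 = 1107.5 kJ/min
Sensible, feed 206→25 °C: -435.76 kJ/min
Outlet flows (mol/min): A 2.936, B 33.764
Sensible, products 25→161 °C: 338.9 kJ/min
Q = ΔH = 1010.6 kJ/min = 16.843 kW
Heat supplied = 16.843 kW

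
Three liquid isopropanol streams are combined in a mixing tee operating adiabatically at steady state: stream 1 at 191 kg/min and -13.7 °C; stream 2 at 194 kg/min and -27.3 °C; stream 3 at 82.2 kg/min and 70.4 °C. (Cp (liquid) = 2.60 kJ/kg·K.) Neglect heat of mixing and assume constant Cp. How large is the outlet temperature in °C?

No heat crosses the boundary, so H_out = H_in.
Σ ṁᵢCp,ᵢTᵢ = 191×2.60×-13.7 + 194×2.60×-27.3 + 82.2×2.60×70.4 = -5527.7
Σ ṁᵢCp,ᵢ = 191×2.60 + 194×2.60 + 82.2×2.60 = 1214.7
T_out = -5527.7 / 1214.7 = -4.5506 °C

T_out = -4.55 °C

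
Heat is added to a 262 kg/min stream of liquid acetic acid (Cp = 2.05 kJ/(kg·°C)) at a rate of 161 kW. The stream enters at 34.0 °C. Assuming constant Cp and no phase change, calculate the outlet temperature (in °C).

T_out = 52.0 °C

Q = 161 kW = 9660 kJ/min
ΔT = Q/(ṁ·Cp) = 9660/(262×2.05) = 17.985 K
T_out = 34.0 + 17.985 = 51.985 °C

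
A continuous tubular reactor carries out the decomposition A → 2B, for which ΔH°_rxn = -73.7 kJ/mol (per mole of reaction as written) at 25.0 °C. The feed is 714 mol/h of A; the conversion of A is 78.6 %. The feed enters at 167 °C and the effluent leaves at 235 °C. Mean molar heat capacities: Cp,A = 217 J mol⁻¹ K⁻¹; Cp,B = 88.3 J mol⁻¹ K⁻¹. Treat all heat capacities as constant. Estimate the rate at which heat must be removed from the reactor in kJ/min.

Extent of reaction ξ = 0.786 × 714 = 561.2 mol/h
Reaction term: ξ·ΔH°_rxn = 561.2 × -73.7 = -41361 kJ/h
Sensible, feed 167→25 °C: -22001 kJ/h
Outlet flows (mol/h): A 152.8, B 1122.4
Sensible, products 25→235 °C: 27776 kJ/h
Q = ΔH = -35586 kJ/h = -9.8851 kW
Heat removed = 593.1 kJ/min

Q_out = 593 kJ/min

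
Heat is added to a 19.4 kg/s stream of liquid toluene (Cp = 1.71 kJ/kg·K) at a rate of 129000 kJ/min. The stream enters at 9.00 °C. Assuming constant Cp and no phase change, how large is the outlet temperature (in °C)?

Q = 129000 kJ/min = 2150 kJ/s
ΔT = Q/(ṁ·Cp) = 2150/(19.4×1.71) = 64.81 K
T_out = 9.00 + 64.81 = 73.81 °C

T_out = 73.8 °C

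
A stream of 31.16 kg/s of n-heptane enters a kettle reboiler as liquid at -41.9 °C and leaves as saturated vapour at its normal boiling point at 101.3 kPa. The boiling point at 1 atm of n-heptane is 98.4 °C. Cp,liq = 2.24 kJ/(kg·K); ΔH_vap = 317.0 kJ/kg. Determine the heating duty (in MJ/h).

liquid -41.9→98.4 °C: 314.27 kJ/kg
vaporisation at 98.4 °C: 317 kJ/kg
Δh = 314.27 + 317 = 631.27 kJ/kg
Q = ṁ·Δh = 31.16 kg/s × 631.27 kJ/kg = 19670 kJ/s
|Q| = 19670 kW = 70814 MJ/h

Q = 70800 MJ/h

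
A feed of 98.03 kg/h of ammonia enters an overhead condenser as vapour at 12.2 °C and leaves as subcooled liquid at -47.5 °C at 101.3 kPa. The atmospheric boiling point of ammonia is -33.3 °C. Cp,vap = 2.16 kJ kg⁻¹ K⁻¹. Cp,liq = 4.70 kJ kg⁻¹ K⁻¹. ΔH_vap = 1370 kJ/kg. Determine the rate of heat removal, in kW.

Q_c = 41.8 kW

vapour 12.2→-33.3 °C: -98.28 kJ/kg
condensation at -33.3 °C: -1370 kJ/kg
liquid -33.3→-47.5 °C: -66.74 kJ/kg
Δh = -98.28 + -1370 + -66.74 = -1535 kJ/kg
Q = ṁ·Δh = 98.03 kg/h × -1535 kJ/kg = -150480 kJ/h
|Q| = 41.799 kW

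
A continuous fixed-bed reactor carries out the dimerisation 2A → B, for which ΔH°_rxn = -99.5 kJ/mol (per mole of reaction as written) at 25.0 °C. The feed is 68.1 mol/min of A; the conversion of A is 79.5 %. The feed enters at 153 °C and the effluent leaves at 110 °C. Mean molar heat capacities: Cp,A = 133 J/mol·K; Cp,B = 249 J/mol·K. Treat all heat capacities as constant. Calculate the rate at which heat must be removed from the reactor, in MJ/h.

Q_out = 187 MJ/h

Extent of reaction ξ = 0.795 × 68.1 / 2 = 27.07 mol/min
Reaction term: ξ·ΔH°_rxn = 27.07 × -99.5 = -2693.4 kJ/min
Sensible, feed 153→25 °C: -1159.3 kJ/min
Outlet flows (mol/min): A 13.96, B 27.07
Sensible, products 25→110 °C: 730.75 kJ/min
Q = ΔH = -3122 kJ/min = -52.034 kW
Heat removed = 187.32 MJ/h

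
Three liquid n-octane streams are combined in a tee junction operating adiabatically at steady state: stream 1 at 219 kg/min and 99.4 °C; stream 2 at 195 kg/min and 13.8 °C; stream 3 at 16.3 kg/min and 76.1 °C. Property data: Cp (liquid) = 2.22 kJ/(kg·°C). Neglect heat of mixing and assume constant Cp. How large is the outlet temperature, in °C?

Adiabatic, steady state ⇒ Σ ṁᵢCp,ᵢ(T_out − Tᵢ) = 0
Σ ṁᵢCp,ᵢTᵢ = 219×2.22×99.4 + 195×2.22×13.8 + 16.3×2.22×76.1 = 57054
Σ ṁᵢCp,ᵢ = 219×2.22 + 195×2.22 + 16.3×2.22 = 955.27
T_out = 57054 / 955.27 = 59.726 °C

T_out = 59.7 °C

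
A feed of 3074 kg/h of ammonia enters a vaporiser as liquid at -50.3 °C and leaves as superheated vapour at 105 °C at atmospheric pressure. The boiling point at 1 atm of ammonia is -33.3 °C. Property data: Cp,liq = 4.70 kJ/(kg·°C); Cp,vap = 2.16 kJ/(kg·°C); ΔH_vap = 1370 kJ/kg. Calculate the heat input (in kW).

Q = 1490 kW

liquid -50.3→-33.3 °C: 79.9 kJ/kg
vaporisation at -33.3 °C: 1370 kJ/kg
vapour -33.3→105 °C: 298.73 kJ/kg
Δh = 79.9 + 1370 + 298.73 = 1748.6 kJ/kg
Q = ṁ·Δh = 3074 kg/h × 1748.6 kJ/kg = 5.3753e+06 kJ/h
|Q| = 1493.1 kW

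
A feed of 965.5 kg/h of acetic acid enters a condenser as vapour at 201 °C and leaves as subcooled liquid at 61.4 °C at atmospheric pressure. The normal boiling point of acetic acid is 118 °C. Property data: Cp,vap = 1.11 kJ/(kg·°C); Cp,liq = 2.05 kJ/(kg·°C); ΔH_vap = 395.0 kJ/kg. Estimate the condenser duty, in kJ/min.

vapour 201→118 °C: -92.13 kJ/kg
condensation at 118 °C: -395 kJ/kg
liquid 118→61.4 °C: -116.03 kJ/kg
Δh = -92.13 + -395 + -116.03 = -603.16 kJ/kg
Q = ṁ·Δh = 965.5 kg/h × -603.16 kJ/kg = -582350 kJ/h
|Q| = 161.76 kW = 9705.8 kJ/min

Q_c = 9710 kJ/min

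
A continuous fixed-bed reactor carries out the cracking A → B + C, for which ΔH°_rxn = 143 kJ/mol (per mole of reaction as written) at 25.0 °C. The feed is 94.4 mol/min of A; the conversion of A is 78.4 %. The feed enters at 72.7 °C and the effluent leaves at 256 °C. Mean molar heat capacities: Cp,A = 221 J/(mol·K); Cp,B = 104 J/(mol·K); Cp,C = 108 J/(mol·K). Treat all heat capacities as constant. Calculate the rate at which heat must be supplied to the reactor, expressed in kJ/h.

Q_in = 855000 kJ/h

Extent of reaction ξ = 0.784 × 94.4 = 74.01 mol/min
Reaction term: ξ·ΔH°_rxn = 74.01 × 143 = 10583 kJ/min
Sensible, feed 72.7→25 °C: -995.14 kJ/min
Outlet flows (mol/min): A 20.39, B 74.01, C 74.01
Sensible, products 25→256 °C: 4665.3 kJ/min
Q = ΔH = 14254 kJ/min = 237.56 kW
Heat supplied = 855220 kJ/h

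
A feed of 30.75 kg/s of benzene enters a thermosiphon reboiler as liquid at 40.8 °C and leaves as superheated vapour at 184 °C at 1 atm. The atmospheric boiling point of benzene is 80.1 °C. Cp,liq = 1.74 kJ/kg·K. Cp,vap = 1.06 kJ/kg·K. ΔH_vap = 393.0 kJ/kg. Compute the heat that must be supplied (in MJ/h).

Q = 63300 MJ/h

liquid 40.8→80.1 °C: 68.382 kJ/kg
vaporisation at 80.1 °C: 393 kJ/kg
vapour 80.1→184 °C: 110.13 kJ/kg
Δh = 68.382 + 393 + 110.13 = 571.52 kJ/kg
Q = ṁ·Δh = 30.75 kg/s × 571.52 kJ/kg = 17574 kJ/s
|Q| = 17574 kW = 63267 MJ/h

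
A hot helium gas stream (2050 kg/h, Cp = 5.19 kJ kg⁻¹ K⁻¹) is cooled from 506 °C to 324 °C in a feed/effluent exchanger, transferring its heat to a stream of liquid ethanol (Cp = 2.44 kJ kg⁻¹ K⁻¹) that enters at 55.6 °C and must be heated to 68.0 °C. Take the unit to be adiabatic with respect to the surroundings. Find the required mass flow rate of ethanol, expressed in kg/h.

Heat released by hot stream: Q = 2050 × 5.19 × (506 − 324) = 1.9364e+06 kJ/h
Energy balance on cold side (adiabatic exchanger): Q = ṁ_c·Cp_c·(T_c,out − T_c,in)
ṁ_c = 1.9364e+06 / [2.44 × (68.0 − 55.6)] = 64000 kg/h

ṁ_c = 64000 kg/h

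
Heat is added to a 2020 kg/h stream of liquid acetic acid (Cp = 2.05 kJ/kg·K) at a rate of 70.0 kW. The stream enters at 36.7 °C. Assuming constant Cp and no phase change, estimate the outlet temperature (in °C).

T_out = 97.6 °C

Q = 70.0 kW = 252000 kJ/h
ΔT = Q/(ṁ·Cp) = 252000/(2020×2.05) = 60.855 K
T_out = 36.7 + 60.855 = 97.555 °C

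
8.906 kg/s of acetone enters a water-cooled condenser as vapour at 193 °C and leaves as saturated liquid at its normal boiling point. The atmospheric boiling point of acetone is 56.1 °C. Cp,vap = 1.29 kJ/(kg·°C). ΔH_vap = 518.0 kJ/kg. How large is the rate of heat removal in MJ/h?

Q_c = 22300 MJ/h

vapour 193→56.1 °C: -176.6 kJ/kg
condensation at 56.1 °C: -518 kJ/kg
Δh = -176.6 + -518 = -694.6 kJ/kg
Q = ṁ·Δh = 8.906 kg/s × -694.6 kJ/kg = -6186.1 kJ/s
|Q| = 6186.1 kW = 22270 MJ/h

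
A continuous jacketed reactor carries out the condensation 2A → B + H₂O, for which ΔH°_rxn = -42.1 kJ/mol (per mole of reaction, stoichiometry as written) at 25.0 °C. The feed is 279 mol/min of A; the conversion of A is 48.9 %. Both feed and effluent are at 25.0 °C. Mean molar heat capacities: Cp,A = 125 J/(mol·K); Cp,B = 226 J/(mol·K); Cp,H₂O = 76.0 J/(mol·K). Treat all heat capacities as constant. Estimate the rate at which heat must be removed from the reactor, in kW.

Extent of reaction ξ = 0.489 × 279 / 2 = 68.215 mol/min
Reaction term: ξ·ΔH°_rxn = 68.215 × -42.1 = -2871.9 kJ/min
Q = ΔH = -2871.9 kJ/min = -47.865 kW
Heat removed = 47.865 kW

Q_out = 47.9 kW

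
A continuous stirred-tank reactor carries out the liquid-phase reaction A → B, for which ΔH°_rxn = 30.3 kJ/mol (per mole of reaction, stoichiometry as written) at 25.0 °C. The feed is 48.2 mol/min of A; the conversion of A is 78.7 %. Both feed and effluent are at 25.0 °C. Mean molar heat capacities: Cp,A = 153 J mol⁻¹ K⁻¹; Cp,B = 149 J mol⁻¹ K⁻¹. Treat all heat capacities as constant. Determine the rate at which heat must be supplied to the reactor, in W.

Extent of reaction ξ = 0.787 × 48.2 = 37.933 mol/min
Reaction term: ξ·ΔH°_rxn = 37.933 × 30.3 = 1149.4 kJ/min
Q = ΔH = 1149.4 kJ/min = 19.156 kW
Heat supplied = 19156 W

Q_in = 19200 W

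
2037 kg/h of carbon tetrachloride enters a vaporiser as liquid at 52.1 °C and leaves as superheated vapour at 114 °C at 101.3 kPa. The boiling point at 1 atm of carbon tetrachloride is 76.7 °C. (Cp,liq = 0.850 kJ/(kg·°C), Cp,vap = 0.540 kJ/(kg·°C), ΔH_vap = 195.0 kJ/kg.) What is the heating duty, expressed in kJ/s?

liquid 52.1→76.7 °C: 20.91 kJ/kg
vaporisation at 76.7 °C: 195 kJ/kg
vapour 76.7→114 °C: 20.142 kJ/kg
Δh = 20.91 + 195 + 20.142 = 236.05 kJ/kg
Q = ṁ·Δh = 2037 kg/h × 236.05 kJ/kg = 480840 kJ/h
|Q| = 133.57 kW

Q = 134 kJ/s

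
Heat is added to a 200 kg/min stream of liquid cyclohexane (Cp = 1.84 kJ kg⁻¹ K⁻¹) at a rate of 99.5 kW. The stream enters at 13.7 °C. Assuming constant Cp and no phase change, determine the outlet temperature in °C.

Q = 99.5 kW = 5970 kJ/min
ΔT = Q/(ṁ·Cp) = 5970/(200×1.84) = 16.223 K
T_out = 13.7 + 16.223 = 29.923 °C

T_out = 29.9 °C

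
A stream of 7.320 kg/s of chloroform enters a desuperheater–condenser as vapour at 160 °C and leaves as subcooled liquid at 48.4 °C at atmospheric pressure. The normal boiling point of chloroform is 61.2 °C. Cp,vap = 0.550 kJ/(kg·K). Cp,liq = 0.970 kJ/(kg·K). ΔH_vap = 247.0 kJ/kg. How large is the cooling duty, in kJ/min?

vapour 160→61.2 °C: -54.34 kJ/kg
condensation at 61.2 °C: -247 kJ/kg
liquid 61.2→48.4 °C: -12.416 kJ/kg
Δh = -54.34 + -247 + -12.416 = -313.76 kJ/kg
Q = ṁ·Δh = 7.320 kg/s × -313.76 kJ/kg = -2296.7 kJ/s
|Q| = 2296.7 kW = 137800 kJ/min

Q_c = 138000 kJ/min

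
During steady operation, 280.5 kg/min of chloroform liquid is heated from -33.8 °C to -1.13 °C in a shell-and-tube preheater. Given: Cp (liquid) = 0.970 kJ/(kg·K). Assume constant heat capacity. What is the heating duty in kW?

Q = 148 kW

Q = ṁ·Cp·ΔT = 280.5 × 0.970 × (-1.13 − -33.8) = 8889 kJ/min
Converting: 8889 / 60 s = 148.15 kW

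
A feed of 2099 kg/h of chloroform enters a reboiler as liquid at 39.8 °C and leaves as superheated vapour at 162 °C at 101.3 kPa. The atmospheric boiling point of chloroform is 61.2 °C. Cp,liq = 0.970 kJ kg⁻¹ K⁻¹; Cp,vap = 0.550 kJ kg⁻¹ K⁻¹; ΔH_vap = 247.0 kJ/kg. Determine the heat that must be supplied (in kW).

liquid 39.8→61.2 °C: 20.758 kJ/kg
vaporisation at 61.2 °C: 247 kJ/kg
vapour 61.2→162 °C: 55.44 kJ/kg
Δh = 20.758 + 247 + 55.44 = 323.2 kJ/kg
Q = ṁ·Δh = 2099 kg/h × 323.2 kJ/kg = 678390 kJ/h
|Q| = 188.44 kW

Q = 188 kW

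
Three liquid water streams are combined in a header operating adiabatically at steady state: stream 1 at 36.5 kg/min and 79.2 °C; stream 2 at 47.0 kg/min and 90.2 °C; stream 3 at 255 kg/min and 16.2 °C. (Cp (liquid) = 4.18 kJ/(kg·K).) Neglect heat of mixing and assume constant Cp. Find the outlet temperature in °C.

No heat crosses the boundary, so H_out = H_in.
T_out = Σ ṁᵢCp,ᵢTᵢ / Σ ṁᵢCp,ᵢ
      = 47072 / 1414.9 = 33.268 °C

T_out = 33.3 °C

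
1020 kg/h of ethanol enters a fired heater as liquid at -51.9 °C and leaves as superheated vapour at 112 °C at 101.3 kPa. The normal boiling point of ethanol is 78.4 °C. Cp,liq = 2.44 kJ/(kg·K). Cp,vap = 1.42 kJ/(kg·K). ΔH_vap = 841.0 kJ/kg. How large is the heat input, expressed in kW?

liquid -51.9→78.4 °C: 317.93 kJ/kg
vaporisation at 78.4 °C: 841 kJ/kg
vapour 78.4→112 °C: 47.712 kJ/kg
Δh = 317.93 + 841 + 47.712 = 1206.6 kJ/kg
Q = ṁ·Δh = 1020 kg/h × 1206.6 kJ/kg = 1.2308e+06 kJ/h
|Q| = 341.88 kW

Q = 342 kW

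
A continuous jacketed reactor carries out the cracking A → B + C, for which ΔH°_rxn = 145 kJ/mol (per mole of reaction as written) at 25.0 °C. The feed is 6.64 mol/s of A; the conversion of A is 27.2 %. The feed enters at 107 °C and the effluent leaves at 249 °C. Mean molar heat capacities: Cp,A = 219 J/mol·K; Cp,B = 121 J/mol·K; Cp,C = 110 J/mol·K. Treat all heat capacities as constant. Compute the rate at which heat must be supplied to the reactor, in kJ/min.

Q_in = 28400 kJ/min

Extent of reaction ξ = 0.272 × 6.64 = 1.8061 mol/s
Reaction term: ξ·ΔH°_rxn = 1.8061 × 145 = 261.88 kJ/s
Sensible, feed 107→25 °C: -119.24 kJ/s
Outlet flows (mol/s): A 4.8339, B 1.8061, C 1.8061
Sensible, products 25→249 °C: 330.59 kJ/s
Q = ΔH = 473.23 kJ/s = 473.23 kW
Heat supplied = 28394 kJ/min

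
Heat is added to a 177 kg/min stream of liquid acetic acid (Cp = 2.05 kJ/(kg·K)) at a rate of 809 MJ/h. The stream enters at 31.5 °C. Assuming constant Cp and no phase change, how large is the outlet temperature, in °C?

Q = 809 MJ/h = 13483 kJ/min
ΔT = Q/(ṁ·Cp) = 13483/(177×2.05) = 37.16 K
T_out = 31.5 + 37.16 = 68.66 °C

T_out = 68.7 °C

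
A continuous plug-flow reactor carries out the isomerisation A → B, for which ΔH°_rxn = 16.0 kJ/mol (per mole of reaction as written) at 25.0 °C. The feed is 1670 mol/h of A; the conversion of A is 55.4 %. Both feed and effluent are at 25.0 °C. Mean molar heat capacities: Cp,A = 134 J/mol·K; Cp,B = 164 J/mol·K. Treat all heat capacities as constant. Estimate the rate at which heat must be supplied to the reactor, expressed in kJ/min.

Q_in = 247 kJ/min

Extent of reaction ξ = 0.554 × 1670 = 925.18 mol/h
Reaction term: ξ·ΔH°_rxn = 925.18 × 16.0 = 14803 kJ/h
Q = ΔH = 14803 kJ/h = 4.1119 kW
Heat supplied = 246.71 kJ/min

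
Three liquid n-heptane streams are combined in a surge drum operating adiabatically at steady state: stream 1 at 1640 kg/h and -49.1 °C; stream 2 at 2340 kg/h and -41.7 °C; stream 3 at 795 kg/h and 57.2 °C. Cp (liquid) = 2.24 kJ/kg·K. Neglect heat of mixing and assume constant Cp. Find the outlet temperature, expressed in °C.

No heat crosses the boundary, so H_out = H_in.
Σ ṁᵢCp,ᵢTᵢ = 1640×2.24×-49.1 + 2340×2.24×-41.7 + 795×2.24×57.2 = -297090
Σ ṁᵢCp,ᵢ = 1640×2.24 + 2340×2.24 + 795×2.24 = 10696
T_out = -297090 / 10696 = -27.775 °C

T_out = -27.8 °C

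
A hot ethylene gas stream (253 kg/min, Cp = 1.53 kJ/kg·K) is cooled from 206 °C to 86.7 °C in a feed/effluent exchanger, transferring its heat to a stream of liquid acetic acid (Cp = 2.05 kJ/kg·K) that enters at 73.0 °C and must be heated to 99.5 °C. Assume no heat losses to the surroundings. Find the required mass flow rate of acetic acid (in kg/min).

Heat released by hot stream: Q = 253 × 1.53 × (206 − 86.7) = 46180 kJ/min
Energy balance on cold side (adiabatic exchanger): Q = ṁ_c·Cp_c·(T_c,out − T_c,in)
ṁ_c = 46180 / [2.05 × (99.5 − 73.0)] = 850.07 kg/min

ṁ_c = 850 kg/min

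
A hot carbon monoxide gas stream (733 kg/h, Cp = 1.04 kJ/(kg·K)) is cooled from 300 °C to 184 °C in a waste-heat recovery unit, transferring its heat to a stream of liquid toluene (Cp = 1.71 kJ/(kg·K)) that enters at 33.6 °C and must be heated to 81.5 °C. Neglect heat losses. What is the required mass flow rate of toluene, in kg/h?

Heat released by hot stream: Q = 733 × 1.04 × (300 − 184) = 88429 kJ/h
Energy balance on cold side (adiabatic exchanger): Q = ṁ_c·Cp_c·(T_c,out − T_c,in)
ṁ_c = 88429 / [1.71 × (81.5 − 33.6)] = 1079.6 kg/h

ṁ_c = 1080 kg/h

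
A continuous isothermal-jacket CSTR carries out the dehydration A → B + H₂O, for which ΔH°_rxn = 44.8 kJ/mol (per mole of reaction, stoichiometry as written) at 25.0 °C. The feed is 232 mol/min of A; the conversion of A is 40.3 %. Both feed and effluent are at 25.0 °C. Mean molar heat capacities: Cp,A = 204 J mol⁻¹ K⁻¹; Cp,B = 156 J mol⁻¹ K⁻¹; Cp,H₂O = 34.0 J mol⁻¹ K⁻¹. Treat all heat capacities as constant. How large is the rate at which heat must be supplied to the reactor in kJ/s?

Extent of reaction ξ = 0.403 × 232 = 93.496 mol/min
Reaction term: ξ·ΔH°_rxn = 93.496 × 44.8 = 4188.6 kJ/min
Q = ΔH = 4188.6 kJ/min = 69.81 kW
Heat supplied = 69.81 kJ/s

Q_in = 69.8 kJ/s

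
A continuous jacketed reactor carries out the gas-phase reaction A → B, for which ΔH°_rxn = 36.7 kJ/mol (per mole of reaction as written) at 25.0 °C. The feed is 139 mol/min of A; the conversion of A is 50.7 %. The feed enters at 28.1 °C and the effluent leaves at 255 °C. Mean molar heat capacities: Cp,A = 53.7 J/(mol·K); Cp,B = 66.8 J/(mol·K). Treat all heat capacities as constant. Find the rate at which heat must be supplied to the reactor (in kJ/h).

Extent of reaction ξ = 0.507 × 139 = 70.473 mol/min
Reaction term: ξ·ΔH°_rxn = 70.473 × 36.7 = 2586.4 kJ/min
Sensible, feed 28.1→25 °C: -23.139 kJ/min
Outlet flows (mol/min): A 68.527, B 70.473
Sensible, products 25→255 °C: 1929.1 kJ/min
Q = ΔH = 4492.3 kJ/min = 74.872 kW
Heat supplied = 269540 kJ/h

Q_in = 270000 kJ/h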